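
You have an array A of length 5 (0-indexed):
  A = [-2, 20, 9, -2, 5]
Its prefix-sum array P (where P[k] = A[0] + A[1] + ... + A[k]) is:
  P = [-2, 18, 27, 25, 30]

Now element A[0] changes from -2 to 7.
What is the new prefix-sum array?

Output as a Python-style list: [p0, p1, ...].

Answer: [7, 27, 36, 34, 39]

Derivation:
Change: A[0] -2 -> 7, delta = 9
P[k] for k < 0: unchanged (A[0] not included)
P[k] for k >= 0: shift by delta = 9
  P[0] = -2 + 9 = 7
  P[1] = 18 + 9 = 27
  P[2] = 27 + 9 = 36
  P[3] = 25 + 9 = 34
  P[4] = 30 + 9 = 39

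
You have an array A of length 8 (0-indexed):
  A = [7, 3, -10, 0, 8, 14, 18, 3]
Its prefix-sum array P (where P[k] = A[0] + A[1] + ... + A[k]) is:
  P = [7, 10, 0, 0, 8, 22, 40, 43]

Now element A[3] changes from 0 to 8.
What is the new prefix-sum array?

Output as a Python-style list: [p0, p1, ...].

Change: A[3] 0 -> 8, delta = 8
P[k] for k < 3: unchanged (A[3] not included)
P[k] for k >= 3: shift by delta = 8
  P[0] = 7 + 0 = 7
  P[1] = 10 + 0 = 10
  P[2] = 0 + 0 = 0
  P[3] = 0 + 8 = 8
  P[4] = 8 + 8 = 16
  P[5] = 22 + 8 = 30
  P[6] = 40 + 8 = 48
  P[7] = 43 + 8 = 51

Answer: [7, 10, 0, 8, 16, 30, 48, 51]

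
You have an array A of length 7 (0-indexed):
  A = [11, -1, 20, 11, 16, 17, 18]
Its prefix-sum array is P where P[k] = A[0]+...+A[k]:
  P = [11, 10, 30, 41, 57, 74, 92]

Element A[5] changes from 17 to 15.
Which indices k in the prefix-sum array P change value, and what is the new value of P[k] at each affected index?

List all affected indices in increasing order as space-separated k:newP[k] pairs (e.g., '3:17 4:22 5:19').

Answer: 5:72 6:90

Derivation:
P[k] = A[0] + ... + A[k]
P[k] includes A[5] iff k >= 5
Affected indices: 5, 6, ..., 6; delta = -2
  P[5]: 74 + -2 = 72
  P[6]: 92 + -2 = 90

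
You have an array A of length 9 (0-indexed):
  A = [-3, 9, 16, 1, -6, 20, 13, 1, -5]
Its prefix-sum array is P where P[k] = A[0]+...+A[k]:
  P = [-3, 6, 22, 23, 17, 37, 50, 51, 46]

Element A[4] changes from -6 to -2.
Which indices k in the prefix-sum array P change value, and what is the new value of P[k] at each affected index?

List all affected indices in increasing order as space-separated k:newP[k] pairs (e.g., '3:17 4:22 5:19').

Answer: 4:21 5:41 6:54 7:55 8:50

Derivation:
P[k] = A[0] + ... + A[k]
P[k] includes A[4] iff k >= 4
Affected indices: 4, 5, ..., 8; delta = 4
  P[4]: 17 + 4 = 21
  P[5]: 37 + 4 = 41
  P[6]: 50 + 4 = 54
  P[7]: 51 + 4 = 55
  P[8]: 46 + 4 = 50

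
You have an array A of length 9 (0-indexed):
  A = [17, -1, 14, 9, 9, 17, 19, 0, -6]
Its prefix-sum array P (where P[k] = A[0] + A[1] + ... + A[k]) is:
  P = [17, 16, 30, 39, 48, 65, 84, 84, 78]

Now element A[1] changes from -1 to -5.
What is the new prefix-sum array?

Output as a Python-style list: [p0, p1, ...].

Answer: [17, 12, 26, 35, 44, 61, 80, 80, 74]

Derivation:
Change: A[1] -1 -> -5, delta = -4
P[k] for k < 1: unchanged (A[1] not included)
P[k] for k >= 1: shift by delta = -4
  P[0] = 17 + 0 = 17
  P[1] = 16 + -4 = 12
  P[2] = 30 + -4 = 26
  P[3] = 39 + -4 = 35
  P[4] = 48 + -4 = 44
  P[5] = 65 + -4 = 61
  P[6] = 84 + -4 = 80
  P[7] = 84 + -4 = 80
  P[8] = 78 + -4 = 74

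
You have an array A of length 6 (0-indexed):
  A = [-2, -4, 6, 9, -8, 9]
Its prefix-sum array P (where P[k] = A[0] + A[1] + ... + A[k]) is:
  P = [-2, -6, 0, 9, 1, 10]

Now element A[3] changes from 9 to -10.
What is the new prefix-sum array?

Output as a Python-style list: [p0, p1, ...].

Change: A[3] 9 -> -10, delta = -19
P[k] for k < 3: unchanged (A[3] not included)
P[k] for k >= 3: shift by delta = -19
  P[0] = -2 + 0 = -2
  P[1] = -6 + 0 = -6
  P[2] = 0 + 0 = 0
  P[3] = 9 + -19 = -10
  P[4] = 1 + -19 = -18
  P[5] = 10 + -19 = -9

Answer: [-2, -6, 0, -10, -18, -9]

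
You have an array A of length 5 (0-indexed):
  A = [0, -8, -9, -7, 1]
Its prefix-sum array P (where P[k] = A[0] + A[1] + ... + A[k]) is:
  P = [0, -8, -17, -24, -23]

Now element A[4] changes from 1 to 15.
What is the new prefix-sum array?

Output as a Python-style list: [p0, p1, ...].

Change: A[4] 1 -> 15, delta = 14
P[k] for k < 4: unchanged (A[4] not included)
P[k] for k >= 4: shift by delta = 14
  P[0] = 0 + 0 = 0
  P[1] = -8 + 0 = -8
  P[2] = -17 + 0 = -17
  P[3] = -24 + 0 = -24
  P[4] = -23 + 14 = -9

Answer: [0, -8, -17, -24, -9]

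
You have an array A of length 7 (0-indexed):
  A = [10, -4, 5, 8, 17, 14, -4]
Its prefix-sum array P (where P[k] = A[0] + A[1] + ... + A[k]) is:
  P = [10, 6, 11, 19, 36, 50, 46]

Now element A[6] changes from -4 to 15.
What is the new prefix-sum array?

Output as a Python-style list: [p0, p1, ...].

Change: A[6] -4 -> 15, delta = 19
P[k] for k < 6: unchanged (A[6] not included)
P[k] for k >= 6: shift by delta = 19
  P[0] = 10 + 0 = 10
  P[1] = 6 + 0 = 6
  P[2] = 11 + 0 = 11
  P[3] = 19 + 0 = 19
  P[4] = 36 + 0 = 36
  P[5] = 50 + 0 = 50
  P[6] = 46 + 19 = 65

Answer: [10, 6, 11, 19, 36, 50, 65]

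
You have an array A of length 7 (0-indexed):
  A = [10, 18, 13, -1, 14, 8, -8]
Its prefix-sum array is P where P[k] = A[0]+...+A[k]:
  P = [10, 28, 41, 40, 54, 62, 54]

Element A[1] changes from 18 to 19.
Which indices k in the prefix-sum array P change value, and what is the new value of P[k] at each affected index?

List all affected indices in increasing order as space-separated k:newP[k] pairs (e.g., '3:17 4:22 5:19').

P[k] = A[0] + ... + A[k]
P[k] includes A[1] iff k >= 1
Affected indices: 1, 2, ..., 6; delta = 1
  P[1]: 28 + 1 = 29
  P[2]: 41 + 1 = 42
  P[3]: 40 + 1 = 41
  P[4]: 54 + 1 = 55
  P[5]: 62 + 1 = 63
  P[6]: 54 + 1 = 55

Answer: 1:29 2:42 3:41 4:55 5:63 6:55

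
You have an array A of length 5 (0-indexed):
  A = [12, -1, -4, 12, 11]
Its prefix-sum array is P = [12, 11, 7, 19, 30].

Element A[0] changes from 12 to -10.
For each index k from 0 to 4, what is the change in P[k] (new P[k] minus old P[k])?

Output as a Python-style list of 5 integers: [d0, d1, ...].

Answer: [-22, -22, -22, -22, -22]

Derivation:
Element change: A[0] 12 -> -10, delta = -22
For k < 0: P[k] unchanged, delta_P[k] = 0
For k >= 0: P[k] shifts by exactly -22
Delta array: [-22, -22, -22, -22, -22]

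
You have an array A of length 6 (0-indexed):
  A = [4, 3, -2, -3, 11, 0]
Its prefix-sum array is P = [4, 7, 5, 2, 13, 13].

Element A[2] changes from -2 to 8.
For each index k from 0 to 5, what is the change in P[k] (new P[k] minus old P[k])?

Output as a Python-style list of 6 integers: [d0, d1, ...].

Answer: [0, 0, 10, 10, 10, 10]

Derivation:
Element change: A[2] -2 -> 8, delta = 10
For k < 2: P[k] unchanged, delta_P[k] = 0
For k >= 2: P[k] shifts by exactly 10
Delta array: [0, 0, 10, 10, 10, 10]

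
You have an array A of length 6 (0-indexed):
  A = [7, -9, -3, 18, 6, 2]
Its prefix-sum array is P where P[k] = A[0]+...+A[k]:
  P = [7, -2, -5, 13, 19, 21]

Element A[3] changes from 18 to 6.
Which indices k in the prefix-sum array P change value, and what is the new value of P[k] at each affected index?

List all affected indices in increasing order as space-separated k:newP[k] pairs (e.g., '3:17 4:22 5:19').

Answer: 3:1 4:7 5:9

Derivation:
P[k] = A[0] + ... + A[k]
P[k] includes A[3] iff k >= 3
Affected indices: 3, 4, ..., 5; delta = -12
  P[3]: 13 + -12 = 1
  P[4]: 19 + -12 = 7
  P[5]: 21 + -12 = 9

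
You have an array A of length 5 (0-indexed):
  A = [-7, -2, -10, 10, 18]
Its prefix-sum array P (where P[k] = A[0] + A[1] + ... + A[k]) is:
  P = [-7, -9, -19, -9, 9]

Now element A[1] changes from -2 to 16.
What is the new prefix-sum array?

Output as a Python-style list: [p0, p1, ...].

Answer: [-7, 9, -1, 9, 27]

Derivation:
Change: A[1] -2 -> 16, delta = 18
P[k] for k < 1: unchanged (A[1] not included)
P[k] for k >= 1: shift by delta = 18
  P[0] = -7 + 0 = -7
  P[1] = -9 + 18 = 9
  P[2] = -19 + 18 = -1
  P[3] = -9 + 18 = 9
  P[4] = 9 + 18 = 27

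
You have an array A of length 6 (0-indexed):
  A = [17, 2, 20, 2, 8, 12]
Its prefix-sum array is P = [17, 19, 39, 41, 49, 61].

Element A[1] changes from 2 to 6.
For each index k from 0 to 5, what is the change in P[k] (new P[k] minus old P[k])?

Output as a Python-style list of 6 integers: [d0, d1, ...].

Element change: A[1] 2 -> 6, delta = 4
For k < 1: P[k] unchanged, delta_P[k] = 0
For k >= 1: P[k] shifts by exactly 4
Delta array: [0, 4, 4, 4, 4, 4]

Answer: [0, 4, 4, 4, 4, 4]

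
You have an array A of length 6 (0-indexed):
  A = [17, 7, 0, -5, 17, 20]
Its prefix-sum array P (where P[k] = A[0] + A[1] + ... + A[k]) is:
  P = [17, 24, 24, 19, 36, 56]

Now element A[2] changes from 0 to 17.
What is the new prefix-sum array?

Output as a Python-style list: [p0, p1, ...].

Change: A[2] 0 -> 17, delta = 17
P[k] for k < 2: unchanged (A[2] not included)
P[k] for k >= 2: shift by delta = 17
  P[0] = 17 + 0 = 17
  P[1] = 24 + 0 = 24
  P[2] = 24 + 17 = 41
  P[3] = 19 + 17 = 36
  P[4] = 36 + 17 = 53
  P[5] = 56 + 17 = 73

Answer: [17, 24, 41, 36, 53, 73]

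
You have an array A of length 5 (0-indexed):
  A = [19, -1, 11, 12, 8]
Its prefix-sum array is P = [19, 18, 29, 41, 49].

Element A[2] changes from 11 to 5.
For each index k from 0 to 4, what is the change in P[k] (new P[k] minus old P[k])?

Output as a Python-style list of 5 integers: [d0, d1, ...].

Element change: A[2] 11 -> 5, delta = -6
For k < 2: P[k] unchanged, delta_P[k] = 0
For k >= 2: P[k] shifts by exactly -6
Delta array: [0, 0, -6, -6, -6]

Answer: [0, 0, -6, -6, -6]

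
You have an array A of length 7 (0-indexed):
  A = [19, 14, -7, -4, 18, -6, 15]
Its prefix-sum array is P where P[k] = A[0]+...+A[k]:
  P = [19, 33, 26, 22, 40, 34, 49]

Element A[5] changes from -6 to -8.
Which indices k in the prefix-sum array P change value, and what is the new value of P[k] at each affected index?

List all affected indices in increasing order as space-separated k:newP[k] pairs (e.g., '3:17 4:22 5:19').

Answer: 5:32 6:47

Derivation:
P[k] = A[0] + ... + A[k]
P[k] includes A[5] iff k >= 5
Affected indices: 5, 6, ..., 6; delta = -2
  P[5]: 34 + -2 = 32
  P[6]: 49 + -2 = 47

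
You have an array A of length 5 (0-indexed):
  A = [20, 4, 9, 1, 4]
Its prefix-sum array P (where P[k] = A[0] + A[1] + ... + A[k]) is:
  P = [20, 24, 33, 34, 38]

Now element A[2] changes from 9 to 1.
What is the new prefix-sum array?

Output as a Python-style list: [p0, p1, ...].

Change: A[2] 9 -> 1, delta = -8
P[k] for k < 2: unchanged (A[2] not included)
P[k] for k >= 2: shift by delta = -8
  P[0] = 20 + 0 = 20
  P[1] = 24 + 0 = 24
  P[2] = 33 + -8 = 25
  P[3] = 34 + -8 = 26
  P[4] = 38 + -8 = 30

Answer: [20, 24, 25, 26, 30]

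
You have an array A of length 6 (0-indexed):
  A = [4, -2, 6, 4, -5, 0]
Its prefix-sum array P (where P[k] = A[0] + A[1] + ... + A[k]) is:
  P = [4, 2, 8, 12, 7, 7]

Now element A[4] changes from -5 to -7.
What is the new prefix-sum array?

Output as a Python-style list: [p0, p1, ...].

Answer: [4, 2, 8, 12, 5, 5]

Derivation:
Change: A[4] -5 -> -7, delta = -2
P[k] for k < 4: unchanged (A[4] not included)
P[k] for k >= 4: shift by delta = -2
  P[0] = 4 + 0 = 4
  P[1] = 2 + 0 = 2
  P[2] = 8 + 0 = 8
  P[3] = 12 + 0 = 12
  P[4] = 7 + -2 = 5
  P[5] = 7 + -2 = 5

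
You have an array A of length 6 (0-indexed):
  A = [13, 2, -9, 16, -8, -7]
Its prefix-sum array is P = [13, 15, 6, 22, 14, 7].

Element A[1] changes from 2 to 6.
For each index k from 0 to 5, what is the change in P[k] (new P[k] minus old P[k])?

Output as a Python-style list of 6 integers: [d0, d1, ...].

Answer: [0, 4, 4, 4, 4, 4]

Derivation:
Element change: A[1] 2 -> 6, delta = 4
For k < 1: P[k] unchanged, delta_P[k] = 0
For k >= 1: P[k] shifts by exactly 4
Delta array: [0, 4, 4, 4, 4, 4]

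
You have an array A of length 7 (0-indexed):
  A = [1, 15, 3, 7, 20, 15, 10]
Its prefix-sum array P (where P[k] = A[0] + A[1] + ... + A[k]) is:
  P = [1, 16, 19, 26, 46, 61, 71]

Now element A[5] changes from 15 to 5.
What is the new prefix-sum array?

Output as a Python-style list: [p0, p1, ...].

Change: A[5] 15 -> 5, delta = -10
P[k] for k < 5: unchanged (A[5] not included)
P[k] for k >= 5: shift by delta = -10
  P[0] = 1 + 0 = 1
  P[1] = 16 + 0 = 16
  P[2] = 19 + 0 = 19
  P[3] = 26 + 0 = 26
  P[4] = 46 + 0 = 46
  P[5] = 61 + -10 = 51
  P[6] = 71 + -10 = 61

Answer: [1, 16, 19, 26, 46, 51, 61]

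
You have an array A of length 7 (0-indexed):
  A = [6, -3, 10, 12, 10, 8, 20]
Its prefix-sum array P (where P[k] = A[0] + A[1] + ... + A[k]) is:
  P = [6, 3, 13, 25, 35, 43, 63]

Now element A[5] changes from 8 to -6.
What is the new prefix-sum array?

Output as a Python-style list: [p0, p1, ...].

Answer: [6, 3, 13, 25, 35, 29, 49]

Derivation:
Change: A[5] 8 -> -6, delta = -14
P[k] for k < 5: unchanged (A[5] not included)
P[k] for k >= 5: shift by delta = -14
  P[0] = 6 + 0 = 6
  P[1] = 3 + 0 = 3
  P[2] = 13 + 0 = 13
  P[3] = 25 + 0 = 25
  P[4] = 35 + 0 = 35
  P[5] = 43 + -14 = 29
  P[6] = 63 + -14 = 49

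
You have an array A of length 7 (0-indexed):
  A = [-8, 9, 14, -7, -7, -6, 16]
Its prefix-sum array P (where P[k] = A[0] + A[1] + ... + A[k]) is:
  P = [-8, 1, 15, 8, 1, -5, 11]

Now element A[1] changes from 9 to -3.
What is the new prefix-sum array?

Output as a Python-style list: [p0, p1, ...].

Answer: [-8, -11, 3, -4, -11, -17, -1]

Derivation:
Change: A[1] 9 -> -3, delta = -12
P[k] for k < 1: unchanged (A[1] not included)
P[k] for k >= 1: shift by delta = -12
  P[0] = -8 + 0 = -8
  P[1] = 1 + -12 = -11
  P[2] = 15 + -12 = 3
  P[3] = 8 + -12 = -4
  P[4] = 1 + -12 = -11
  P[5] = -5 + -12 = -17
  P[6] = 11 + -12 = -1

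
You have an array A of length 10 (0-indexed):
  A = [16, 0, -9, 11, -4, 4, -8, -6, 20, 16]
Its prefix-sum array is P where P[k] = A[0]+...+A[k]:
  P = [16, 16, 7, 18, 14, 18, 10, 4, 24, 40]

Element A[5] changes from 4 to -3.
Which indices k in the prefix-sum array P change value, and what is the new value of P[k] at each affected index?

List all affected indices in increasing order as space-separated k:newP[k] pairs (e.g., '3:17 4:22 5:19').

Answer: 5:11 6:3 7:-3 8:17 9:33

Derivation:
P[k] = A[0] + ... + A[k]
P[k] includes A[5] iff k >= 5
Affected indices: 5, 6, ..., 9; delta = -7
  P[5]: 18 + -7 = 11
  P[6]: 10 + -7 = 3
  P[7]: 4 + -7 = -3
  P[8]: 24 + -7 = 17
  P[9]: 40 + -7 = 33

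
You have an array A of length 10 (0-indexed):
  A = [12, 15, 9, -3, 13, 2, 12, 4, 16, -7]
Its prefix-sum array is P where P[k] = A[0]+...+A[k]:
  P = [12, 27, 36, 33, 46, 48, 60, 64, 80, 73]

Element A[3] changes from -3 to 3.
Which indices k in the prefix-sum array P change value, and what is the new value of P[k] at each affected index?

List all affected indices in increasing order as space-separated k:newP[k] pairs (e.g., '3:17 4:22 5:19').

P[k] = A[0] + ... + A[k]
P[k] includes A[3] iff k >= 3
Affected indices: 3, 4, ..., 9; delta = 6
  P[3]: 33 + 6 = 39
  P[4]: 46 + 6 = 52
  P[5]: 48 + 6 = 54
  P[6]: 60 + 6 = 66
  P[7]: 64 + 6 = 70
  P[8]: 80 + 6 = 86
  P[9]: 73 + 6 = 79

Answer: 3:39 4:52 5:54 6:66 7:70 8:86 9:79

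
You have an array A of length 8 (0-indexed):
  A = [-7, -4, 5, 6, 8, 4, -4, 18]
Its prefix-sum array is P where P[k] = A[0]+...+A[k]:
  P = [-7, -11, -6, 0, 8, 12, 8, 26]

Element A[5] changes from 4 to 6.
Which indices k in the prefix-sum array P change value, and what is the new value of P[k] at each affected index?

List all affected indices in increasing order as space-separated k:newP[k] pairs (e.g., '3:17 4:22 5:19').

P[k] = A[0] + ... + A[k]
P[k] includes A[5] iff k >= 5
Affected indices: 5, 6, ..., 7; delta = 2
  P[5]: 12 + 2 = 14
  P[6]: 8 + 2 = 10
  P[7]: 26 + 2 = 28

Answer: 5:14 6:10 7:28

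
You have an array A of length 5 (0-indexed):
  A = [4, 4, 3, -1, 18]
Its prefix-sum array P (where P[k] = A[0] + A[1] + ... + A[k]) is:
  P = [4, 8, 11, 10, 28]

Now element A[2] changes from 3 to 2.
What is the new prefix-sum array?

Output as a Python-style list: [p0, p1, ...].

Answer: [4, 8, 10, 9, 27]

Derivation:
Change: A[2] 3 -> 2, delta = -1
P[k] for k < 2: unchanged (A[2] not included)
P[k] for k >= 2: shift by delta = -1
  P[0] = 4 + 0 = 4
  P[1] = 8 + 0 = 8
  P[2] = 11 + -1 = 10
  P[3] = 10 + -1 = 9
  P[4] = 28 + -1 = 27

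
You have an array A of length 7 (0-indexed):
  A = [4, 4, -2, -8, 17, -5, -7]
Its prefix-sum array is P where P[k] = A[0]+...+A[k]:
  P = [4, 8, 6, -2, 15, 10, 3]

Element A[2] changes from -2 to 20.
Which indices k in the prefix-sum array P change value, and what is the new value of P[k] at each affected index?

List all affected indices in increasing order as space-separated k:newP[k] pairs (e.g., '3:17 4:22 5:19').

Answer: 2:28 3:20 4:37 5:32 6:25

Derivation:
P[k] = A[0] + ... + A[k]
P[k] includes A[2] iff k >= 2
Affected indices: 2, 3, ..., 6; delta = 22
  P[2]: 6 + 22 = 28
  P[3]: -2 + 22 = 20
  P[4]: 15 + 22 = 37
  P[5]: 10 + 22 = 32
  P[6]: 3 + 22 = 25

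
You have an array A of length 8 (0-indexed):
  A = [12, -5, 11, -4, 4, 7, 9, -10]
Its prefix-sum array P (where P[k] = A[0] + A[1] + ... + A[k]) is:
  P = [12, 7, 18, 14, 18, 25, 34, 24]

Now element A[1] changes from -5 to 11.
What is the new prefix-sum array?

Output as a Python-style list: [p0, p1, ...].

Change: A[1] -5 -> 11, delta = 16
P[k] for k < 1: unchanged (A[1] not included)
P[k] for k >= 1: shift by delta = 16
  P[0] = 12 + 0 = 12
  P[1] = 7 + 16 = 23
  P[2] = 18 + 16 = 34
  P[3] = 14 + 16 = 30
  P[4] = 18 + 16 = 34
  P[5] = 25 + 16 = 41
  P[6] = 34 + 16 = 50
  P[7] = 24 + 16 = 40

Answer: [12, 23, 34, 30, 34, 41, 50, 40]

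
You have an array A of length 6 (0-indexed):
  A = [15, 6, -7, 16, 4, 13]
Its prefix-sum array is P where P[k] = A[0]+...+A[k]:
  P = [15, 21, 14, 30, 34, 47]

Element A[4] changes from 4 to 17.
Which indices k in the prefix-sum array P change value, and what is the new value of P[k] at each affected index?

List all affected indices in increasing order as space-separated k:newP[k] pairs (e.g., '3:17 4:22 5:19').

Answer: 4:47 5:60

Derivation:
P[k] = A[0] + ... + A[k]
P[k] includes A[4] iff k >= 4
Affected indices: 4, 5, ..., 5; delta = 13
  P[4]: 34 + 13 = 47
  P[5]: 47 + 13 = 60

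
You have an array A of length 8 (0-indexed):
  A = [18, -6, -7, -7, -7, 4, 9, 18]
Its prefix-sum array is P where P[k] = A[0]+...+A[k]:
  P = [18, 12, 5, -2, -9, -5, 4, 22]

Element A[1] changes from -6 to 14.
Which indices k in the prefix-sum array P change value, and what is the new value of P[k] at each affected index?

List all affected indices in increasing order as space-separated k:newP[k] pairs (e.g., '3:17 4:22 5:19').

Answer: 1:32 2:25 3:18 4:11 5:15 6:24 7:42

Derivation:
P[k] = A[0] + ... + A[k]
P[k] includes A[1] iff k >= 1
Affected indices: 1, 2, ..., 7; delta = 20
  P[1]: 12 + 20 = 32
  P[2]: 5 + 20 = 25
  P[3]: -2 + 20 = 18
  P[4]: -9 + 20 = 11
  P[5]: -5 + 20 = 15
  P[6]: 4 + 20 = 24
  P[7]: 22 + 20 = 42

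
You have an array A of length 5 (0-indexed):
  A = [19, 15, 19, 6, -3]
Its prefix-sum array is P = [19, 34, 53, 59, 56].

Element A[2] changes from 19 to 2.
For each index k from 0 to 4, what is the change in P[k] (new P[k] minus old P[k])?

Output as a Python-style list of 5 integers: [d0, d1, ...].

Answer: [0, 0, -17, -17, -17]

Derivation:
Element change: A[2] 19 -> 2, delta = -17
For k < 2: P[k] unchanged, delta_P[k] = 0
For k >= 2: P[k] shifts by exactly -17
Delta array: [0, 0, -17, -17, -17]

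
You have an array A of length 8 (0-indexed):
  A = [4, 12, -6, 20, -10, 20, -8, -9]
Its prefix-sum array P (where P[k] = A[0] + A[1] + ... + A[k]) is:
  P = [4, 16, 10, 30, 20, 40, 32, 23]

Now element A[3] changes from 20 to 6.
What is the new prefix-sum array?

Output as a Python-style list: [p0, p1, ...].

Change: A[3] 20 -> 6, delta = -14
P[k] for k < 3: unchanged (A[3] not included)
P[k] for k >= 3: shift by delta = -14
  P[0] = 4 + 0 = 4
  P[1] = 16 + 0 = 16
  P[2] = 10 + 0 = 10
  P[3] = 30 + -14 = 16
  P[4] = 20 + -14 = 6
  P[5] = 40 + -14 = 26
  P[6] = 32 + -14 = 18
  P[7] = 23 + -14 = 9

Answer: [4, 16, 10, 16, 6, 26, 18, 9]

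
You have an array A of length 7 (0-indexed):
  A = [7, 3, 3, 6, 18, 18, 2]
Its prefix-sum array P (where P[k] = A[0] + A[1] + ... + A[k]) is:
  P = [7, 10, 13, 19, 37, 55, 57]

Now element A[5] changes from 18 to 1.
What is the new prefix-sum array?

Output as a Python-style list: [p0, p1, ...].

Answer: [7, 10, 13, 19, 37, 38, 40]

Derivation:
Change: A[5] 18 -> 1, delta = -17
P[k] for k < 5: unchanged (A[5] not included)
P[k] for k >= 5: shift by delta = -17
  P[0] = 7 + 0 = 7
  P[1] = 10 + 0 = 10
  P[2] = 13 + 0 = 13
  P[3] = 19 + 0 = 19
  P[4] = 37 + 0 = 37
  P[5] = 55 + -17 = 38
  P[6] = 57 + -17 = 40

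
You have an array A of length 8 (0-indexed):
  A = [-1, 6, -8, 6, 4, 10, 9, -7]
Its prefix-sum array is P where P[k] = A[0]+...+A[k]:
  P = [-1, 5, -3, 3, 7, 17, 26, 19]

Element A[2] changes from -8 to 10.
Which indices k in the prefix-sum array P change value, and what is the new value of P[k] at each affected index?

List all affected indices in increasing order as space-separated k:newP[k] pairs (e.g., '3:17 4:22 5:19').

P[k] = A[0] + ... + A[k]
P[k] includes A[2] iff k >= 2
Affected indices: 2, 3, ..., 7; delta = 18
  P[2]: -3 + 18 = 15
  P[3]: 3 + 18 = 21
  P[4]: 7 + 18 = 25
  P[5]: 17 + 18 = 35
  P[6]: 26 + 18 = 44
  P[7]: 19 + 18 = 37

Answer: 2:15 3:21 4:25 5:35 6:44 7:37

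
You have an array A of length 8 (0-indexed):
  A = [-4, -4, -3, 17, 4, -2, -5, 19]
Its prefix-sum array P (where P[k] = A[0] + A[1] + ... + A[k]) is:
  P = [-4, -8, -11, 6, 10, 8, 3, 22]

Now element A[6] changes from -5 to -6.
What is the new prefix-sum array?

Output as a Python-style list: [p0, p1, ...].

Change: A[6] -5 -> -6, delta = -1
P[k] for k < 6: unchanged (A[6] not included)
P[k] for k >= 6: shift by delta = -1
  P[0] = -4 + 0 = -4
  P[1] = -8 + 0 = -8
  P[2] = -11 + 0 = -11
  P[3] = 6 + 0 = 6
  P[4] = 10 + 0 = 10
  P[5] = 8 + 0 = 8
  P[6] = 3 + -1 = 2
  P[7] = 22 + -1 = 21

Answer: [-4, -8, -11, 6, 10, 8, 2, 21]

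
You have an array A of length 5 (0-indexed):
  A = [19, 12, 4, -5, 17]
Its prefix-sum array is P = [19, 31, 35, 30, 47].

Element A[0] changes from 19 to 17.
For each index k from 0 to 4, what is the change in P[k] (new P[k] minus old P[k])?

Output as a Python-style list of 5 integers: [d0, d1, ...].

Element change: A[0] 19 -> 17, delta = -2
For k < 0: P[k] unchanged, delta_P[k] = 0
For k >= 0: P[k] shifts by exactly -2
Delta array: [-2, -2, -2, -2, -2]

Answer: [-2, -2, -2, -2, -2]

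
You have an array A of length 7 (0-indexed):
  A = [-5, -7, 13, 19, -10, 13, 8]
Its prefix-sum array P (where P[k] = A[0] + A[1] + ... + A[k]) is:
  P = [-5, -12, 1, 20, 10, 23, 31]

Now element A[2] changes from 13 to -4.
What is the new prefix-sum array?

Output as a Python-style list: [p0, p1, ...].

Answer: [-5, -12, -16, 3, -7, 6, 14]

Derivation:
Change: A[2] 13 -> -4, delta = -17
P[k] for k < 2: unchanged (A[2] not included)
P[k] for k >= 2: shift by delta = -17
  P[0] = -5 + 0 = -5
  P[1] = -12 + 0 = -12
  P[2] = 1 + -17 = -16
  P[3] = 20 + -17 = 3
  P[4] = 10 + -17 = -7
  P[5] = 23 + -17 = 6
  P[6] = 31 + -17 = 14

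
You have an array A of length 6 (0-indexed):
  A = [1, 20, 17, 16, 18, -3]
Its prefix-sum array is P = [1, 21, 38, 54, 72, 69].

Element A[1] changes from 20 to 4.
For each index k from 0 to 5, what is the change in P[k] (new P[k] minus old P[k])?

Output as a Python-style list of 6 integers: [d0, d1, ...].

Answer: [0, -16, -16, -16, -16, -16]

Derivation:
Element change: A[1] 20 -> 4, delta = -16
For k < 1: P[k] unchanged, delta_P[k] = 0
For k >= 1: P[k] shifts by exactly -16
Delta array: [0, -16, -16, -16, -16, -16]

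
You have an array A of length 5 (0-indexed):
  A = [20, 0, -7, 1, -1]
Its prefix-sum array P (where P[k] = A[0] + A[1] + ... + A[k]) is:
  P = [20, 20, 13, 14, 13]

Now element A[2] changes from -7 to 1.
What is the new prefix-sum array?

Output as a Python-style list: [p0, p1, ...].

Answer: [20, 20, 21, 22, 21]

Derivation:
Change: A[2] -7 -> 1, delta = 8
P[k] for k < 2: unchanged (A[2] not included)
P[k] for k >= 2: shift by delta = 8
  P[0] = 20 + 0 = 20
  P[1] = 20 + 0 = 20
  P[2] = 13 + 8 = 21
  P[3] = 14 + 8 = 22
  P[4] = 13 + 8 = 21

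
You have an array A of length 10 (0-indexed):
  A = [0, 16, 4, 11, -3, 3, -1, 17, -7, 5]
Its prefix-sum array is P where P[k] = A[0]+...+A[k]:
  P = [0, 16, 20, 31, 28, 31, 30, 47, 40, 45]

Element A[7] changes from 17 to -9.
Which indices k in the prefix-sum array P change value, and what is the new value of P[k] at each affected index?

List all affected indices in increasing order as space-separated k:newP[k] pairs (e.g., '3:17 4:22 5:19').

Answer: 7:21 8:14 9:19

Derivation:
P[k] = A[0] + ... + A[k]
P[k] includes A[7] iff k >= 7
Affected indices: 7, 8, ..., 9; delta = -26
  P[7]: 47 + -26 = 21
  P[8]: 40 + -26 = 14
  P[9]: 45 + -26 = 19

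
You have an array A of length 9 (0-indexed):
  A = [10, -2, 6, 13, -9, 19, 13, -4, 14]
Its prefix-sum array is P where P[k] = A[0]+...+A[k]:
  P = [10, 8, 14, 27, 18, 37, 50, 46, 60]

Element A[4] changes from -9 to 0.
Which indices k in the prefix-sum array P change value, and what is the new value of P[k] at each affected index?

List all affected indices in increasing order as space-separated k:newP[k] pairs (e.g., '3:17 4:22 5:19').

P[k] = A[0] + ... + A[k]
P[k] includes A[4] iff k >= 4
Affected indices: 4, 5, ..., 8; delta = 9
  P[4]: 18 + 9 = 27
  P[5]: 37 + 9 = 46
  P[6]: 50 + 9 = 59
  P[7]: 46 + 9 = 55
  P[8]: 60 + 9 = 69

Answer: 4:27 5:46 6:59 7:55 8:69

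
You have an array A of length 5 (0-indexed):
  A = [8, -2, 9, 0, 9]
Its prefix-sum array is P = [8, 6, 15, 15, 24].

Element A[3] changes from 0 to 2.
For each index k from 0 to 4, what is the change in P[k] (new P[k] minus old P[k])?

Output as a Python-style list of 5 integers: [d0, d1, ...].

Element change: A[3] 0 -> 2, delta = 2
For k < 3: P[k] unchanged, delta_P[k] = 0
For k >= 3: P[k] shifts by exactly 2
Delta array: [0, 0, 0, 2, 2]

Answer: [0, 0, 0, 2, 2]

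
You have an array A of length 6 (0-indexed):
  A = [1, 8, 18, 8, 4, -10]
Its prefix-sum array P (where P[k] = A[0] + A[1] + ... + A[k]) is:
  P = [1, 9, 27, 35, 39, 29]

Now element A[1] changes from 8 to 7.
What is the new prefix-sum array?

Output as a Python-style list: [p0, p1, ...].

Change: A[1] 8 -> 7, delta = -1
P[k] for k < 1: unchanged (A[1] not included)
P[k] for k >= 1: shift by delta = -1
  P[0] = 1 + 0 = 1
  P[1] = 9 + -1 = 8
  P[2] = 27 + -1 = 26
  P[3] = 35 + -1 = 34
  P[4] = 39 + -1 = 38
  P[5] = 29 + -1 = 28

Answer: [1, 8, 26, 34, 38, 28]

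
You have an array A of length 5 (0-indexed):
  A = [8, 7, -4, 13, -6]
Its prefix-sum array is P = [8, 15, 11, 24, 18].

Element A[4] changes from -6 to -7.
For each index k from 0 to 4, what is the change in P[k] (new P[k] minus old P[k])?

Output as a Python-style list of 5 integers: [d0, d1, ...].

Answer: [0, 0, 0, 0, -1]

Derivation:
Element change: A[4] -6 -> -7, delta = -1
For k < 4: P[k] unchanged, delta_P[k] = 0
For k >= 4: P[k] shifts by exactly -1
Delta array: [0, 0, 0, 0, -1]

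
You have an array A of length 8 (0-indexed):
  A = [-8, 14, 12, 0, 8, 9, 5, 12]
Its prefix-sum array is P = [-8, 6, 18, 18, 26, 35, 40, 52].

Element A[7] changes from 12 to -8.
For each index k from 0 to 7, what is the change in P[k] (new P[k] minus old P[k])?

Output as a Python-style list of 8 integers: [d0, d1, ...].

Answer: [0, 0, 0, 0, 0, 0, 0, -20]

Derivation:
Element change: A[7] 12 -> -8, delta = -20
For k < 7: P[k] unchanged, delta_P[k] = 0
For k >= 7: P[k] shifts by exactly -20
Delta array: [0, 0, 0, 0, 0, 0, 0, -20]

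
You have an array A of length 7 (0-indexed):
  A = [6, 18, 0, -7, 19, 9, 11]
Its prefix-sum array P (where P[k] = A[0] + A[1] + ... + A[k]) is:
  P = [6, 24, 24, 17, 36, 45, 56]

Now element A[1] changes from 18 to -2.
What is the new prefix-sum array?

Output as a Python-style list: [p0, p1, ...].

Answer: [6, 4, 4, -3, 16, 25, 36]

Derivation:
Change: A[1] 18 -> -2, delta = -20
P[k] for k < 1: unchanged (A[1] not included)
P[k] for k >= 1: shift by delta = -20
  P[0] = 6 + 0 = 6
  P[1] = 24 + -20 = 4
  P[2] = 24 + -20 = 4
  P[3] = 17 + -20 = -3
  P[4] = 36 + -20 = 16
  P[5] = 45 + -20 = 25
  P[6] = 56 + -20 = 36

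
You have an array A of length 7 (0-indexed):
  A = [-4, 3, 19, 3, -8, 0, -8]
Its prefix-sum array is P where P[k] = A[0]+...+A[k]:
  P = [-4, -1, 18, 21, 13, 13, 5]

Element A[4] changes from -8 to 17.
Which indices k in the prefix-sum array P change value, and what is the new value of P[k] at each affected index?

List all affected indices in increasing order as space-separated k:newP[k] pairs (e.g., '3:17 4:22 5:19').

Answer: 4:38 5:38 6:30

Derivation:
P[k] = A[0] + ... + A[k]
P[k] includes A[4] iff k >= 4
Affected indices: 4, 5, ..., 6; delta = 25
  P[4]: 13 + 25 = 38
  P[5]: 13 + 25 = 38
  P[6]: 5 + 25 = 30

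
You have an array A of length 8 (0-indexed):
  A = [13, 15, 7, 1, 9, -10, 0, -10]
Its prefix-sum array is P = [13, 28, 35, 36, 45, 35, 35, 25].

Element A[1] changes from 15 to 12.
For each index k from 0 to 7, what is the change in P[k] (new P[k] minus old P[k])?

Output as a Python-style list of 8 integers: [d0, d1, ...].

Element change: A[1] 15 -> 12, delta = -3
For k < 1: P[k] unchanged, delta_P[k] = 0
For k >= 1: P[k] shifts by exactly -3
Delta array: [0, -3, -3, -3, -3, -3, -3, -3]

Answer: [0, -3, -3, -3, -3, -3, -3, -3]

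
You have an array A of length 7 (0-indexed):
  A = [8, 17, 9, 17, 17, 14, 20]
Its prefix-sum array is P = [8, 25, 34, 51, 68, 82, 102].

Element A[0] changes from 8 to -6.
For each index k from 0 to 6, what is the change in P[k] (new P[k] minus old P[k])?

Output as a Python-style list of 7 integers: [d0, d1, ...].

Element change: A[0] 8 -> -6, delta = -14
For k < 0: P[k] unchanged, delta_P[k] = 0
For k >= 0: P[k] shifts by exactly -14
Delta array: [-14, -14, -14, -14, -14, -14, -14]

Answer: [-14, -14, -14, -14, -14, -14, -14]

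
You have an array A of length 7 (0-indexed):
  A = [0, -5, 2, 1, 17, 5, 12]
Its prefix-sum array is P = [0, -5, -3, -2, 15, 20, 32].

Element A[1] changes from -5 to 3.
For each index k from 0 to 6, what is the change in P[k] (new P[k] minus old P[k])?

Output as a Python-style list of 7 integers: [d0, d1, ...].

Element change: A[1] -5 -> 3, delta = 8
For k < 1: P[k] unchanged, delta_P[k] = 0
For k >= 1: P[k] shifts by exactly 8
Delta array: [0, 8, 8, 8, 8, 8, 8]

Answer: [0, 8, 8, 8, 8, 8, 8]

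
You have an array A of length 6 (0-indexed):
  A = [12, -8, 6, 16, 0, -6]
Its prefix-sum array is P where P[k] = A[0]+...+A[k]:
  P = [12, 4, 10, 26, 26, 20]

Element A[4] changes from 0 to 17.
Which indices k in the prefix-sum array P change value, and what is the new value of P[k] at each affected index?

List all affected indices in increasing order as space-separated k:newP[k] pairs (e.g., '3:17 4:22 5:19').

Answer: 4:43 5:37

Derivation:
P[k] = A[0] + ... + A[k]
P[k] includes A[4] iff k >= 4
Affected indices: 4, 5, ..., 5; delta = 17
  P[4]: 26 + 17 = 43
  P[5]: 20 + 17 = 37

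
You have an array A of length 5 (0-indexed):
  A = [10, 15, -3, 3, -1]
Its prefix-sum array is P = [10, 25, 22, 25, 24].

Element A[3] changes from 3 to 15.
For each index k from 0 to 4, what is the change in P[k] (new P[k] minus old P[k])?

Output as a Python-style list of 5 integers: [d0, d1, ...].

Answer: [0, 0, 0, 12, 12]

Derivation:
Element change: A[3] 3 -> 15, delta = 12
For k < 3: P[k] unchanged, delta_P[k] = 0
For k >= 3: P[k] shifts by exactly 12
Delta array: [0, 0, 0, 12, 12]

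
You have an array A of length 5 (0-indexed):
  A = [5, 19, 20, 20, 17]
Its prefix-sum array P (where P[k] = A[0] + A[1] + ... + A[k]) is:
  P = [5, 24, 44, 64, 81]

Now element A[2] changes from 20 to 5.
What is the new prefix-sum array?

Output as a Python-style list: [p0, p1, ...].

Change: A[2] 20 -> 5, delta = -15
P[k] for k < 2: unchanged (A[2] not included)
P[k] for k >= 2: shift by delta = -15
  P[0] = 5 + 0 = 5
  P[1] = 24 + 0 = 24
  P[2] = 44 + -15 = 29
  P[3] = 64 + -15 = 49
  P[4] = 81 + -15 = 66

Answer: [5, 24, 29, 49, 66]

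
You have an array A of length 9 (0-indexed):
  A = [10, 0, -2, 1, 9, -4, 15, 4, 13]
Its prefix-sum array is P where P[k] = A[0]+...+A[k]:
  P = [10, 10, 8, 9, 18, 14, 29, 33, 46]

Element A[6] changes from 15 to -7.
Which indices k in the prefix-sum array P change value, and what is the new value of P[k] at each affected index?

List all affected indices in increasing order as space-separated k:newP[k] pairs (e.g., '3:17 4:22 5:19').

Answer: 6:7 7:11 8:24

Derivation:
P[k] = A[0] + ... + A[k]
P[k] includes A[6] iff k >= 6
Affected indices: 6, 7, ..., 8; delta = -22
  P[6]: 29 + -22 = 7
  P[7]: 33 + -22 = 11
  P[8]: 46 + -22 = 24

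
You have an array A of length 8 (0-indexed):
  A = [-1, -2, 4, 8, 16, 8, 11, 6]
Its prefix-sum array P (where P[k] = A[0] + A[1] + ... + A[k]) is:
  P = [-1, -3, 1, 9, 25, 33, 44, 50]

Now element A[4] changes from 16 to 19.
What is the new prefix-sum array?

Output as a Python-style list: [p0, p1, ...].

Change: A[4] 16 -> 19, delta = 3
P[k] for k < 4: unchanged (A[4] not included)
P[k] for k >= 4: shift by delta = 3
  P[0] = -1 + 0 = -1
  P[1] = -3 + 0 = -3
  P[2] = 1 + 0 = 1
  P[3] = 9 + 0 = 9
  P[4] = 25 + 3 = 28
  P[5] = 33 + 3 = 36
  P[6] = 44 + 3 = 47
  P[7] = 50 + 3 = 53

Answer: [-1, -3, 1, 9, 28, 36, 47, 53]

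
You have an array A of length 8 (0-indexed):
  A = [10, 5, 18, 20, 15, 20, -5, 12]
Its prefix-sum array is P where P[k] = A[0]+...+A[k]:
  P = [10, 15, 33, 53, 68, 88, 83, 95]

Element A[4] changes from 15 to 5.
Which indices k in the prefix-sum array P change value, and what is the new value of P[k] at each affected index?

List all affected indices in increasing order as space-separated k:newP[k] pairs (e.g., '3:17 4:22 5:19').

Answer: 4:58 5:78 6:73 7:85

Derivation:
P[k] = A[0] + ... + A[k]
P[k] includes A[4] iff k >= 4
Affected indices: 4, 5, ..., 7; delta = -10
  P[4]: 68 + -10 = 58
  P[5]: 88 + -10 = 78
  P[6]: 83 + -10 = 73
  P[7]: 95 + -10 = 85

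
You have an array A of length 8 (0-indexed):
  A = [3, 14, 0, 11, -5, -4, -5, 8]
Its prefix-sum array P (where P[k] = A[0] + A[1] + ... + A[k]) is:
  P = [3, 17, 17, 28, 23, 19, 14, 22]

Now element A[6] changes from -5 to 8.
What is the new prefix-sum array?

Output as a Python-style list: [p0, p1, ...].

Change: A[6] -5 -> 8, delta = 13
P[k] for k < 6: unchanged (A[6] not included)
P[k] for k >= 6: shift by delta = 13
  P[0] = 3 + 0 = 3
  P[1] = 17 + 0 = 17
  P[2] = 17 + 0 = 17
  P[3] = 28 + 0 = 28
  P[4] = 23 + 0 = 23
  P[5] = 19 + 0 = 19
  P[6] = 14 + 13 = 27
  P[7] = 22 + 13 = 35

Answer: [3, 17, 17, 28, 23, 19, 27, 35]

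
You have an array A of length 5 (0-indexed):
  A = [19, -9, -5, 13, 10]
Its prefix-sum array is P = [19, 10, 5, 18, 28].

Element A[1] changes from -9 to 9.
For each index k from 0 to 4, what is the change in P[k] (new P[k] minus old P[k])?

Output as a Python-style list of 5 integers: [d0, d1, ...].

Answer: [0, 18, 18, 18, 18]

Derivation:
Element change: A[1] -9 -> 9, delta = 18
For k < 1: P[k] unchanged, delta_P[k] = 0
For k >= 1: P[k] shifts by exactly 18
Delta array: [0, 18, 18, 18, 18]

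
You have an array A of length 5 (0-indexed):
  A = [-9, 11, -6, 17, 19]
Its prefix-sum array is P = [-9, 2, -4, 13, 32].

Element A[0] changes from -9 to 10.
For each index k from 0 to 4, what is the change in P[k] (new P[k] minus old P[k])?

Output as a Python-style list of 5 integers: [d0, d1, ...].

Answer: [19, 19, 19, 19, 19]

Derivation:
Element change: A[0] -9 -> 10, delta = 19
For k < 0: P[k] unchanged, delta_P[k] = 0
For k >= 0: P[k] shifts by exactly 19
Delta array: [19, 19, 19, 19, 19]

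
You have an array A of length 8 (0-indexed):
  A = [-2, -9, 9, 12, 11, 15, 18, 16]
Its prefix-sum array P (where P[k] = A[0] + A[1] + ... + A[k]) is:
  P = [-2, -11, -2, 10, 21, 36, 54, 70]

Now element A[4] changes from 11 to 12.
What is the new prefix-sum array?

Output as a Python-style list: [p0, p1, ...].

Change: A[4] 11 -> 12, delta = 1
P[k] for k < 4: unchanged (A[4] not included)
P[k] for k >= 4: shift by delta = 1
  P[0] = -2 + 0 = -2
  P[1] = -11 + 0 = -11
  P[2] = -2 + 0 = -2
  P[3] = 10 + 0 = 10
  P[4] = 21 + 1 = 22
  P[5] = 36 + 1 = 37
  P[6] = 54 + 1 = 55
  P[7] = 70 + 1 = 71

Answer: [-2, -11, -2, 10, 22, 37, 55, 71]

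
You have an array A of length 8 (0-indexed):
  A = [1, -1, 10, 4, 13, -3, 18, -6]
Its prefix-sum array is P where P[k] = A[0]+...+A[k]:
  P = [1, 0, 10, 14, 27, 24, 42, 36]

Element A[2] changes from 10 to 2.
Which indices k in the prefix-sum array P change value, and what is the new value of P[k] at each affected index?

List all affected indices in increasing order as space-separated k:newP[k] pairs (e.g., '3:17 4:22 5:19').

Answer: 2:2 3:6 4:19 5:16 6:34 7:28

Derivation:
P[k] = A[0] + ... + A[k]
P[k] includes A[2] iff k >= 2
Affected indices: 2, 3, ..., 7; delta = -8
  P[2]: 10 + -8 = 2
  P[3]: 14 + -8 = 6
  P[4]: 27 + -8 = 19
  P[5]: 24 + -8 = 16
  P[6]: 42 + -8 = 34
  P[7]: 36 + -8 = 28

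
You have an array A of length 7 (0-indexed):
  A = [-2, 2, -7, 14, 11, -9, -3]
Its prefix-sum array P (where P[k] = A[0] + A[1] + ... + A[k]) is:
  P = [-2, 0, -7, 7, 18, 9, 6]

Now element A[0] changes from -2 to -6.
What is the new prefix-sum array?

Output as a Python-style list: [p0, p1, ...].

Answer: [-6, -4, -11, 3, 14, 5, 2]

Derivation:
Change: A[0] -2 -> -6, delta = -4
P[k] for k < 0: unchanged (A[0] not included)
P[k] for k >= 0: shift by delta = -4
  P[0] = -2 + -4 = -6
  P[1] = 0 + -4 = -4
  P[2] = -7 + -4 = -11
  P[3] = 7 + -4 = 3
  P[4] = 18 + -4 = 14
  P[5] = 9 + -4 = 5
  P[6] = 6 + -4 = 2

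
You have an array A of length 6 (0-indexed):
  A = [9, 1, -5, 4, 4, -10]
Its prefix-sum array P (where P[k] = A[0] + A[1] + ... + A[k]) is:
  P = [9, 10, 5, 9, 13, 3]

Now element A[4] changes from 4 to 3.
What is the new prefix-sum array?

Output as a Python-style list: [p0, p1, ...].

Answer: [9, 10, 5, 9, 12, 2]

Derivation:
Change: A[4] 4 -> 3, delta = -1
P[k] for k < 4: unchanged (A[4] not included)
P[k] for k >= 4: shift by delta = -1
  P[0] = 9 + 0 = 9
  P[1] = 10 + 0 = 10
  P[2] = 5 + 0 = 5
  P[3] = 9 + 0 = 9
  P[4] = 13 + -1 = 12
  P[5] = 3 + -1 = 2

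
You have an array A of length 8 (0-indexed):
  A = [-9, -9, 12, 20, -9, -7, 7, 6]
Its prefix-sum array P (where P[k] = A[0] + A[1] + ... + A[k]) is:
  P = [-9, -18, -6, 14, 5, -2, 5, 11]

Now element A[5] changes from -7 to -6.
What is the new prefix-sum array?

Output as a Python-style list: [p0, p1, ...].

Change: A[5] -7 -> -6, delta = 1
P[k] for k < 5: unchanged (A[5] not included)
P[k] for k >= 5: shift by delta = 1
  P[0] = -9 + 0 = -9
  P[1] = -18 + 0 = -18
  P[2] = -6 + 0 = -6
  P[3] = 14 + 0 = 14
  P[4] = 5 + 0 = 5
  P[5] = -2 + 1 = -1
  P[6] = 5 + 1 = 6
  P[7] = 11 + 1 = 12

Answer: [-9, -18, -6, 14, 5, -1, 6, 12]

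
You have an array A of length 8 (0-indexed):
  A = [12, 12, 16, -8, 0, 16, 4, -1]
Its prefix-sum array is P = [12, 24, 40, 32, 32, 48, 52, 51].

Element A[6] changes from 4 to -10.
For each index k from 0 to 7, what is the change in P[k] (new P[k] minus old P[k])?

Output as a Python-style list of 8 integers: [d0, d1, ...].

Element change: A[6] 4 -> -10, delta = -14
For k < 6: P[k] unchanged, delta_P[k] = 0
For k >= 6: P[k] shifts by exactly -14
Delta array: [0, 0, 0, 0, 0, 0, -14, -14]

Answer: [0, 0, 0, 0, 0, 0, -14, -14]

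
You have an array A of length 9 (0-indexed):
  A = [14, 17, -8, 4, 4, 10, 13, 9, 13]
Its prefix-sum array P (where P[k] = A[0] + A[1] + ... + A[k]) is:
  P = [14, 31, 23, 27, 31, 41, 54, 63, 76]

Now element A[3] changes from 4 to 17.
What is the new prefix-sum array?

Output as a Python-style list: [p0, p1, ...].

Answer: [14, 31, 23, 40, 44, 54, 67, 76, 89]

Derivation:
Change: A[3] 4 -> 17, delta = 13
P[k] for k < 3: unchanged (A[3] not included)
P[k] for k >= 3: shift by delta = 13
  P[0] = 14 + 0 = 14
  P[1] = 31 + 0 = 31
  P[2] = 23 + 0 = 23
  P[3] = 27 + 13 = 40
  P[4] = 31 + 13 = 44
  P[5] = 41 + 13 = 54
  P[6] = 54 + 13 = 67
  P[7] = 63 + 13 = 76
  P[8] = 76 + 13 = 89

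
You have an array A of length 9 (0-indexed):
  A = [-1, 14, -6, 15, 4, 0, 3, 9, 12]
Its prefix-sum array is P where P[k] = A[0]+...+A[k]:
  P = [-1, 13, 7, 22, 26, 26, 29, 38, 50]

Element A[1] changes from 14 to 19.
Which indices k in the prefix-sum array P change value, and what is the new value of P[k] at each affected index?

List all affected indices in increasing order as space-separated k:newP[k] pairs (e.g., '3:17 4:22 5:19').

P[k] = A[0] + ... + A[k]
P[k] includes A[1] iff k >= 1
Affected indices: 1, 2, ..., 8; delta = 5
  P[1]: 13 + 5 = 18
  P[2]: 7 + 5 = 12
  P[3]: 22 + 5 = 27
  P[4]: 26 + 5 = 31
  P[5]: 26 + 5 = 31
  P[6]: 29 + 5 = 34
  P[7]: 38 + 5 = 43
  P[8]: 50 + 5 = 55

Answer: 1:18 2:12 3:27 4:31 5:31 6:34 7:43 8:55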